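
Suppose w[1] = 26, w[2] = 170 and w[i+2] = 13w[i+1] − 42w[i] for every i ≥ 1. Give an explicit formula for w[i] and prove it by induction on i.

Claim: w[i] = 2·6^i + 2·7^i.

Base cases: w[1] = 26 and 2·6^1 + 2·7^1 = 26; w[2] = 170 and 2·6^2 + 2·7^2 = 170.
Assume w[j] = 2·6^j + 2·7^j for all 1 ≤ j ≤ m, where m ≥ 2.
Then w[m+1] = 13w[m] − 42w[m−1] = 13·(2·6^m + 2·7^m) − 42·(2·6^{m−1} + 2·7^{m−1}) = 2·(13·6 − 42)6^{m−1} + 2·(13·7 − 42)7^{m−1} = 72·6^{m−1} + 98·7^{m−1} = 2·6^{m+1} + 2·7^{m+1}.
By strong induction, w[i] = 2·6^i + 2·7^i for all i ≥ 1.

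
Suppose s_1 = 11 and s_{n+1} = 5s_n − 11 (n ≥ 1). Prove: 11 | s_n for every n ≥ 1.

Base case: s_1 = 11 = 11·1, so 11 | s_1.
Assume 11 | s_k, so s_k = 11t for some integer t.
Then s_{k+1} = 5s_k − 11 = 5·(11t) − 11 = 11(5t − 1), so 11 | s_{k+1}.
By induction, 11 | s_n for all n ≥ 1.

11 | s_n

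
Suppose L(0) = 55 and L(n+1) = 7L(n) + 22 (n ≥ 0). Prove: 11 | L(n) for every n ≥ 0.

Base case: L(0) = 55 = 11·5, so 11 | L(0).
Assume 11 | L(m), so L(m) = 11t for some integer t.
Then L(m+1) = 7L(m) + 22 = 7·(11t) + 22 = 11(7t + 2), so 11 | L(m+1).
So the property holds for m+1, and by induction 11 | L(n) for all n ≥ 0.

11 | L(n)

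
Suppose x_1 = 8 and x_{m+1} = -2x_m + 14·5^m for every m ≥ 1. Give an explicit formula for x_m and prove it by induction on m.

Claim: x_m = (-2)^m + 2·5^m.

Base case: x_1 = 8, and (-2)^1 + 2·5^1 = -2 + 10 = 8.
Assume x_k = (-2)^k + 2·5^k for some k ≥ 1.
Then x_{k+1} = -2x_k + 14·5^k = -2·((-2)^k + 2·5^k) + 14·5^k = (-2)^{k+1} − 4·5^k + 14·5^k = (-2)^{k+1} + 10·5^k = (-2)^{k+1} + 2·5^{k+1}.
Hence x_m = (-2)^m + 2·5^m for every m ≥ 1, by induction.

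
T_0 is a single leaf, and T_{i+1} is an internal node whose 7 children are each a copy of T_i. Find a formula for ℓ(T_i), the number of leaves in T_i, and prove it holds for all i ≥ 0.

Claim: ℓ(T_i) = 7^i.

Base case: ℓ(T_0) = 1, and 7^0 = 1.
Assume ℓ(T_j) = 7^j.
Then ℓ(T_{j+1}) = 7·ℓ(T_j) = 7·7^j = 7^{j+1}.
So the formula holds for j+1, and by induction ℓ(T_i) = 7^i for all i ≥ 0.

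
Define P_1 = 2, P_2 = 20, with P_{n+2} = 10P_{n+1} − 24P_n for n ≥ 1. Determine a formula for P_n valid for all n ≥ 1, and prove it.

Claim: P_n = 6^n − 4^n.

Base cases: P_1 = 2 and 6^1 − 4^1 = 2; P_2 = 20 and 6^2 − 4^2 = 20.
Assume P_i = 6^i − 4^i for all 1 ≤ i ≤ j, where j ≥ 2.
Then P_{j+1} = 10P_j − 24P_{j−1} = 10·(6^j − 4^j) − 24·(6^{j−1} − 4^{j−1}) = (10·6 − 24)6^{j−1} − (10·4 − 24)4^{j−1} = 36·6^{j−1} − 16·4^{j−1} = 6^{j+1} − 4^{j+1}.
So the formula holds for j+1, and by strong induction P_n = 6^n − 4^n for all n ≥ 1.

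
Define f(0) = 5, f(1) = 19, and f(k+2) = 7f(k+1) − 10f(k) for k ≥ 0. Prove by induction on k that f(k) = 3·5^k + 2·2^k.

Base cases: f(0) = 5 and 3·5^0 + 2·2^0 = 5; f(1) = 19 and 3·5^1 + 2·2^1 = 19.
Assume f(j) = 3·5^j + 2·2^j for all 0 ≤ j ≤ m, where m ≥ 1.
Then f(m+1) = 7f(m) − 10f(m−1) = 7·(3·5^m + 2·2^m) − 10·(3·5^{m−1} + 2·2^{m−1}) = 3·(7·5 − 10)5^{m−1} + 2·(7·2 − 10)2^{m−1} = 75·5^{m−1} + 8·2^{m−1} = 3·5^{m+1} + 2·2^{m+1}.
By strong induction, f(k) = 3·5^k + 2·2^k for all k ≥ 0.

f(k) = 3·5^k + 2·2^k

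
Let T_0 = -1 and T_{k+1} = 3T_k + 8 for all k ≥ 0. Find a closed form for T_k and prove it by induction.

Claim: T_k = 3^{k+1} − 4.

Base case: T_0 = -1, and 3^{0+1} − 4 = 3 − 4 = -1.
Assume T_j = 3^{j+1} − 4 for some j ≥ 0.
Then T_{j+1} = 3T_j + 8 = 3·(3^{j+1} − 4) + 8 = 3^{j+2} − 12 + 8 = 3^{j+2} − 4.
By induction, T_k = 3^{k+1} − 4 for all k ≥ 0.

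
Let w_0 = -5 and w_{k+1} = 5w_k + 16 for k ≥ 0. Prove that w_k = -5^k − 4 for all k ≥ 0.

Base case: w_0 = -5, and -5^0 − 4 = -1 − 4 = -5.
Assume w_j = -5^j − 4 for some j ≥ 0.
Then w_{j+1} = 5w_j + 16 = 5·(-5^j − 4) + 16 = -5^{j+1} − 20 + 16 = -5^{j+1} − 4.
This completes the inductive step, so w_k = -5^k − 4 for all k ≥ 0.

w_k = -5^k − 4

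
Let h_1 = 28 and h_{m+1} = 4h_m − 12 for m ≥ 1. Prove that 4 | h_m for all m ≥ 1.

Base case: h_1 = 28 = 4·7, so 4 | h_1.
Assume 4 | h_k, so h_k = 4t for some integer t.
Then h_{k+1} = 4h_k − 12 = 4·(4t) − 12 = 4(4t − 3), so 4 | h_{k+1}.
Hence 4 | h_m for every m ≥ 1, by induction.

4 | h_m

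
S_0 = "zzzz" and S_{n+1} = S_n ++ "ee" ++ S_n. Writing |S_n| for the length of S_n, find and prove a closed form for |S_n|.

Claim: |S_n| = 6·2^n − 2.

Base case: |S_0| = 4, and 6·2^0 − 2 = 4.
Assume |S_j| = 6·2^j − 2.
Then |S_{j+1}| = |S_j| + 2 + |S_j| = 2|S_j| + 2 = 2(6·2^j − 2) + 2 = 6·2^{j+1} − 4 + 2 = 6·2^{j+1} − 2.
So the formula holds for j+1, and by induction |S_n| = 6·2^n − 2 for all n ≥ 0.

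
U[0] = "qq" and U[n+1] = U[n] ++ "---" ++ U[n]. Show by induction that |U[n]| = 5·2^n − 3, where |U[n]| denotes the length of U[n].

Base case: |U[0]| = 2, and 5·2^0 − 3 = 2.
Assume |U[k]| = 5·2^k − 3.
Then |U[k+1]| = |U[k]| + 3 + |U[k]| = 2|U[k]| + 3 = 2(5·2^k − 3) + 3 = 5·2^{k+1} − 6 + 3 = 5·2^{k+1} − 3.
This completes the inductive step, so |U[n]| = 5·2^n − 3 for all n ≥ 0.

|U[n]| = 5·2^n − 3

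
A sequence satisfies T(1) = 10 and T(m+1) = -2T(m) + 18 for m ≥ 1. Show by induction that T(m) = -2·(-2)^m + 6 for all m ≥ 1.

Base case: T(1) = 10, and -2·(-2)^1 + 6 = 4 + 6 = 10.
Assume T(r) = -2·(-2)^r + 6 for some r ≥ 1.
Then T(r+1) = -2T(r) + 18 = -2·(-2·(-2)^r + 6) + 18 = 4·(-2)^r − 12 + 18 = -2·(-2)^{r+1} + 6.
This completes the inductive step, so T(m) = -2·(-2)^m + 6 for all m ≥ 1.

T(m) = -2·(-2)^m + 6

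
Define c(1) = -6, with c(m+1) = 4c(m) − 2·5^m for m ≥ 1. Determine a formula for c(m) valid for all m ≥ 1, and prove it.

Claim: c(m) = 4^m − 2·5^m.

Base case: c(1) = -6, and 4^1 − 2·5^1 = 4 − 10 = -6.
Assume c(k) = 4^k − 2·5^k for some k ≥ 1.
Then c(k+1) = 4c(k) − 2·5^k = 4·(4^k − 2·5^k) − 2·5^k = 4^{k+1} − 8·5^k − 2·5^k = 4^{k+1} − 10·5^k = 4^{k+1} − 2·5^{k+1}.
Hence c(m) = 4^m − 2·5^m for every m ≥ 1, by induction.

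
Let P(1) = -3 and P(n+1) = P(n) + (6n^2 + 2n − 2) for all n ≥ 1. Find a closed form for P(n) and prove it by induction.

Claim: P(n) = 2n^3 − 2n^2 − 2n − 1.

Base case: P(1) = -3, and 2·1^3 − 2·1^2 − 2·1 − 1 = -3.
Assume P(j) = 2j^3 − 2j^2 − 2j − 1.
Then P(j+1) = P(j) + (6j^2 + 2j − 2) = (2j^3 − 2j^2 − 2j − 1) + (6j^2 + 2j − 2) = 2j^3 + 4j^2 − 3,
and 2·(j+1)^3 − 2·(j+1)^2 − 2·(j+1) − 1 = 2j^3 + 4j^2 − 3.
This completes the inductive step, so P(n) = 2n^3 − 2n^2 − 2n − 1 for all n ≥ 1.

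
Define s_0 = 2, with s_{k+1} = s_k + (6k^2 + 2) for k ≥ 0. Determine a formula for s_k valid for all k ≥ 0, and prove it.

Claim: s_k = 2k^3 − 3k^2 + 3k + 2.

Base case: s_0 = 2, and 2·0^3 − 3·0^2 + 3·0 + 2 = 2.
Assume s_m = 2m^3 − 3m^2 + 3m + 2.
Then s_{m+1} = s_m + (6m^2 + 2) = (2m^3 − 3m^2 + 3m + 2) + (6m^2 + 2) = 2m^3 + 3m^2 + 3m + 4,
and 2·(m+1)^3 − 3·(m+1)^2 + 3·(m+1) + 2 = 2m^3 + 3m^2 + 3m + 4.
This completes the inductive step, so s_k = 2k^3 − 3k^2 + 3k + 2 for all k ≥ 0.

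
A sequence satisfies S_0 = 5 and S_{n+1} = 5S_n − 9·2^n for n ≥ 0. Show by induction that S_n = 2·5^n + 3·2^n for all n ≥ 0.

Base case: S_0 = 5, and 2·5^0 + 3·2^0 = 2 + 3 = 5.
Assume S_r = 2·5^r + 3·2^r for some r ≥ 0.
Then S_{r+1} = 5S_r − 9·2^r = 5·(2·5^r + 3·2^r) − 9·2^r = 2·5^{r+1} + 15·2^r − 9·2^r = 2·5^{r+1} + 6·2^r = 2·5^{r+1} + 3·2^{r+1}.
Hence S_n = 2·5^n + 3·2^n for every n ≥ 0, by induction.

S_n = 2·5^n + 3·2^n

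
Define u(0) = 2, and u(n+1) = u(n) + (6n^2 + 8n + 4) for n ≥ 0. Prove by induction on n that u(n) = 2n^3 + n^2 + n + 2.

Base case: u(0) = 2, and 2·0^3 + 0^2 + 0 + 2 = 2.
Assume u(m) = 2m^3 + m^2 + m + 2.
Then u(m+1) = u(m) + (6m^2 + 8m + 4) = (2m^3 + m^2 + m + 2) + (6m^2 + 8m + 4) = 2m^3 + 7m^2 + 9m + 6,
and 2·(m+1)^3 + (m+1)^2 + (m+1) + 2 = 2m^3 + 7m^2 + 9m + 6.
By induction, u(n) = 2n^3 + n^2 + n + 2 for all n ≥ 0.

u(n) = 2n^3 + n^2 + n + 2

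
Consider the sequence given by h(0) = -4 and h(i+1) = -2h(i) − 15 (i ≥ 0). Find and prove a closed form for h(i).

Claim: h(i) = (-2)^i − 5.

Base case: h(0) = -4, and (-2)^0 − 5 = 1 − 5 = -4.
Assume h(k) = (-2)^k − 5 for some k ≥ 0.
Then h(k+1) = -2h(k) − 15 = -2·((-2)^k − 5) − 15 = -2·(-2)^k + 10 − 15 = (-2)^{k+1} − 5.
By induction, h(i) = (-2)^i − 5 for all i ≥ 0.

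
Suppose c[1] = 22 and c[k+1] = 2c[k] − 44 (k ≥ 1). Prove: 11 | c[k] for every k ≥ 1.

Base case: c[1] = 22 = 11·2, so 11 | c[1].
Assume 11 | c[r], so c[r] = 11t for some integer t.
Then c[r+1] = 2c[r] − 44 = 2·(11t) − 44 = 11(2t − 4), so 11 | c[r+1].
By induction, 11 | c[k] for all k ≥ 1.

11 | c[k]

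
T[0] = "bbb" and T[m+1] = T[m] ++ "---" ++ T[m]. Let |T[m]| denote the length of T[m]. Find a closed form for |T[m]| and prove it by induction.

Claim: |T[m]| = 6·2^m − 3.

Base case: |T[0]| = 3, and 6·2^0 − 3 = 3.
Assume |T[j]| = 6·2^j − 3.
Then |T[j+1]| = |T[j]| + 3 + |T[j]| = 2|T[j]| + 3 = 2(6·2^j − 3) + 3 = 6·2^{j+1} − 6 + 3 = 6·2^{j+1} − 3.
Hence |T[m]| = 6·2^m − 3 for every m ≥ 0, by induction.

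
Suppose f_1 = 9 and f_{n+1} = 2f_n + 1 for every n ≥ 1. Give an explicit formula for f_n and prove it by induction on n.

Claim: f_n = 5·2^n − 1.

Base case: f_1 = 9, and 5·2^1 − 1 = 10 − 1 = 9.
Assume f_j = 5·2^j − 1 for some j ≥ 1.
Then f_{j+1} = 2f_j + 1 = 2·(5·2^j − 1) + 1 = 10·2^j − 2 + 1 = 5·2^{j+1} − 1.
So the formula holds for j+1, and by induction f_n = 5·2^n − 1 for all n ≥ 1.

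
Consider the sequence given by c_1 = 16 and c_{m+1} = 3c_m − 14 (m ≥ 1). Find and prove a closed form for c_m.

Claim: c_m = 3^{m+1} + 7.

Base case: c_1 = 16, and 3^{1+1} + 7 = 9 + 7 = 16.
Assume c_k = 3^{k+1} + 7 for some k ≥ 1.
Then c_{k+1} = 3c_k − 14 = 3·(3^{k+1} + 7) − 14 = 3^{k+2} + 21 − 14 = 3^{k+2} + 7.
So the formula holds for k+1, and by induction c_m = 3^{m+1} + 7 for all m ≥ 1.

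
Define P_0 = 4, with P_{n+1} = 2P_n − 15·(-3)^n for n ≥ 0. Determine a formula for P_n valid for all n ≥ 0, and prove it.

Claim: P_n = 2^n + 3·(-3)^n.

Base case: P_0 = 4, and 2^0 + 3·(-3)^0 = 1 + 3 = 4.
Assume P_j = 2^j + 3·(-3)^j for some j ≥ 0.
Then P_{j+1} = 2P_j − 15·(-3)^j = 2·(2^j + 3·(-3)^j) − 15·(-3)^j = 2^{j+1} + 6·(-3)^j − 15·(-3)^j = 2^{j+1} − 9·(-3)^j = 2^{j+1} + 3·(-3)^{j+1}.
So the formula holds for j+1, and by induction P_n = 2^n + 3·(-3)^n for all n ≥ 0.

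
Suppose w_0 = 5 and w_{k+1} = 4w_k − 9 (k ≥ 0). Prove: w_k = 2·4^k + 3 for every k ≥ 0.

Base case: w_0 = 5, and 2·4^0 + 3 = 2 + 3 = 5.
Assume w_m = 2·4^m + 3 for some m ≥ 0.
Then w_{m+1} = 4w_m − 9 = 4·(2·4^m + 3) − 9 = 8·4^m + 12 − 9 = 2·4^{m+1} + 3.
By induction, w_k = 2·4^k + 3 for all k ≥ 0.

w_k = 2·4^k + 3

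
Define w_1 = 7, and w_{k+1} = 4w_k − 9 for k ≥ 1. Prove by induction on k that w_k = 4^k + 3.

Base case: w_1 = 7, and 4^1 + 3 = 4 + 3 = 7.
Assume w_r = 4^r + 3 for some r ≥ 1.
Then w_{r+1} = 4w_r − 9 = 4·(4^r + 3) − 9 = 4^{r+1} + 12 − 9 = 4^{r+1} + 3.
Hence w_k = 4^k + 3 for every k ≥ 1, by induction.

w_k = 4^k + 3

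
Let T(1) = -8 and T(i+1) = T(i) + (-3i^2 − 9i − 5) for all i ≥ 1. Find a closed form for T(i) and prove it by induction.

Claim: T(i) = -i^3 − 3i^2 − i − 3.

Base case: T(1) = -8, and -1^3 − 3·1^2 − 1 − 3 = -8.
Assume T(j) = -j^3 − 3j^2 − j − 3.
Then T(j+1) = T(j) + (-3j^2 − 9j − 5) = (-j^3 − 3j^2 − j − 3) + (-3j^2 − 9j − 5) = -j^3 − 6j^2 − 10j − 8,
and -(j+1)^3 − 3·(j+1)^2 − (j+1) − 3 = -j^3 − 6j^2 − 10j − 8.
This completes the inductive step, so T(i) = -i^3 − 3i^2 − i − 3 for all i ≥ 1.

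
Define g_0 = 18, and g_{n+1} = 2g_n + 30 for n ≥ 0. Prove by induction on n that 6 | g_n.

Base case: g_0 = 18 = 6·3, so 6 | g_0.
Assume 6 | g_m, so g_m = 6t for some integer t.
Then g_{m+1} = 2g_m + 30 = 2·(6t) + 30 = 6(2t + 5), so 6 | g_{m+1}.
By induction, 6 | g_n for all n ≥ 0.

6 | g_n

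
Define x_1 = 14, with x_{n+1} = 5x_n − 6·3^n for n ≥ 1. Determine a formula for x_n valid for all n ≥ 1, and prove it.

Claim: x_n = 5^n + 3·3^n.

Base case: x_1 = 14, and 5^1 + 3·3^1 = 5 + 9 = 14.
Assume x_m = 5^m + 3·3^m for some m ≥ 1.
Then x_{m+1} = 5x_m − 6·3^m = 5·(5^m + 3·3^m) − 6·3^m = 5^{m+1} + 15·3^m − 6·3^m = 5^{m+1} + 9·3^m = 5^{m+1} + 3·3^{m+1}.
So the formula holds for m+1, and by induction x_n = 5^n + 3·3^n for all n ≥ 1.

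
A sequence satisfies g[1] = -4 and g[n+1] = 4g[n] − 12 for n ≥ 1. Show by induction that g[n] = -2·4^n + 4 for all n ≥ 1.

Base case: g[1] = -4, and -2·4^1 + 4 = -8 + 4 = -4.
Assume g[j] = -2·4^j + 4 for some j ≥ 1.
Then g[j+1] = 4g[j] − 12 = 4·(-2·4^j + 4) − 12 = -8·4^j + 16 − 12 = -2·4^{j+1} + 4.
So the formula holds for j+1, and by induction g[n] = -2·4^n + 4 for all n ≥ 1.

g[n] = -2·4^n + 4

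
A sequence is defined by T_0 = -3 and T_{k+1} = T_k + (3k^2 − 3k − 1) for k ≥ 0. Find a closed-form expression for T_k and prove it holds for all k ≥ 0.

Claim: T_k = k^3 − 3k^2 + k − 3.

Base case: T_0 = -3, and 0^3 − 3·0^2 + 0 − 3 = -3.
Assume T_m = m^3 − 3m^2 + m − 3.
Then T_{m+1} = T_m + (3m^2 − 3m − 1) = (m^3 − 3m^2 + m − 3) + (3m^2 − 3m − 1) = m^3 − 2m − 4,
and (m+1)^3 − 3·(m+1)^2 + (m+1) − 3 = m^3 − 2m − 4.
Hence T_k = k^3 − 3k^2 + k − 3 for every k ≥ 0, by induction.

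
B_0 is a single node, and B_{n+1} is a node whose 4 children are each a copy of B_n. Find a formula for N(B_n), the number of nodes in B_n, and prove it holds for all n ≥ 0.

Claim: N(B_n) = (4^{n+1} − 1)/3.

Base case: N(B_0) = 1, and (4^{0+1} − 1)/3 = 1.
Assume N(B_m) = (4^{m+1} − 1)/3.
Then N(B_{m+1}) = 1 + 4N(B_m) = 1 + 4·(4^{m+1} − 1)/3 = 1 + (4^{m+2} − 4)/3 = (3 + 4^{m+2} − 4)/3 = (4^{m+2} − 1)/3.
Hence N(B_n) = (4^{n+1} − 1)/3 for every n ≥ 0, by induction.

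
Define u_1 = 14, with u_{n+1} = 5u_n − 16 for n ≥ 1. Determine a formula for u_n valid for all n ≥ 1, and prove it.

Claim: u_n = 2·5^n + 4.

Base case: u_1 = 14, and 2·5^1 + 4 = 10 + 4 = 14.
Assume u_m = 2·5^m + 4 for some m ≥ 1.
Then u_{m+1} = 5u_m − 16 = 5·(2·5^m + 4) − 16 = 10·5^m + 20 − 16 = 2·5^{m+1} + 4.
So the formula holds for m+1, and by induction u_n = 2·5^n + 4 for all n ≥ 1.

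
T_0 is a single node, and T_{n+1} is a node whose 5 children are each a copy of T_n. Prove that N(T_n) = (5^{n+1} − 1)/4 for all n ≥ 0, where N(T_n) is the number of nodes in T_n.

Base case: N(T_0) = 1, and (5^{0+1} − 1)/4 = 1.
Assume N(T_j) = (5^{j+1} − 1)/4.
Then N(T_{j+1}) = 1 + 5N(T_j) = 1 + 5·(5^{j+1} − 1)/4 = 1 + (5^{j+2} − 5)/4 = (4 + 5^{j+2} − 5)/4 = (5^{j+2} − 1)/4.
By induction, N(T_n) = (5^{n+1} − 1)/4 for all n ≥ 0.

N(T_n) = (5^{n+1} − 1)/4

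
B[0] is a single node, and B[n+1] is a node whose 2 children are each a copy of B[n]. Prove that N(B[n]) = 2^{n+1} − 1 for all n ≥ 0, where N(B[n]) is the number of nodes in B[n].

Base case: N(B[0]) = 1, and 2^{0+1} − 1 = 1.
Assume N(B[j]) = 2^{j+1} − 1.
Then N(B[j+1]) = 1 + 2N(B[j]) = 1 + 2(2^{j+1} − 1) = 2^{j+2} − 2 + 1 = 2^{j+2} − 1.
So the formula holds for j+1, and by induction N(B[n]) = 2^{n+1} − 1 for all n ≥ 0.

N(B[n]) = 2^{n+1} − 1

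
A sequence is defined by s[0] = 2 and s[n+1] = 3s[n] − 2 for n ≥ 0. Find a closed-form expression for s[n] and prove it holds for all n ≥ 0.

Claim: s[n] = 3^n + 1.

Base case: s[0] = 2, and 3^0 + 1 = 1 + 1 = 2.
Assume s[k] = 3^k + 1 for some k ≥ 0.
Then s[k+1] = 3s[k] − 2 = 3·(3^k + 1) − 2 = 3^{k+1} + 3 − 2 = 3^{k+1} + 1.
So the formula holds for k+1, and by induction s[n] = 3^n + 1 for all n ≥ 0.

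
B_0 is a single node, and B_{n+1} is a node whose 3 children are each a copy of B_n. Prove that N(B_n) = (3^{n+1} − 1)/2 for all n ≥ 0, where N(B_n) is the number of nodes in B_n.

Base case: N(B_0) = 1, and (3^{0+1} − 1)/2 = 1.
Assume N(B_j) = (3^{j+1} − 1)/2.
Then N(B_{j+1}) = 1 + 3N(B_j) = 1 + 3·(3^{j+1} − 1)/2 = 1 + (3^{j+2} − 3)/2 = (2 + 3^{j+2} − 3)/2 = (3^{j+2} − 1)/2.
This completes the inductive step, so N(B_n) = (3^{n+1} − 1)/2 for all n ≥ 0.

N(B_n) = (3^{n+1} − 1)/2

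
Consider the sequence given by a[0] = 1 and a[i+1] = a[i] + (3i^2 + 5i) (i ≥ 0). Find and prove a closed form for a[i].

Claim: a[i] = i^3 + i^2 − 2i + 1.

Base case: a[0] = 1, and 0^3 + 0^2 − 2·0 + 1 = 1.
Assume a[r] = r^3 + r^2 − 2r + 1.
Then a[r+1] = a[r] + (3r^2 + 5r) = (r^3 + r^2 − 2r + 1) + (3r^2 + 5r) = r^3 + 4r^2 + 3r + 1,
and (r+1)^3 + (r+1)^2 − 2·(r+1) + 1 = r^3 + 4r^2 + 3r + 1.
Hence a[i] = i^3 + i^2 − 2i + 1 for every i ≥ 0, by induction.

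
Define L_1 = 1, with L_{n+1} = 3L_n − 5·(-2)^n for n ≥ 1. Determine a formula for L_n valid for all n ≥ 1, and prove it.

Claim: L_n = 3^n + (-2)^n.

Base case: L_1 = 1, and 3^1 + (-2)^1 = 3 − 2 = 1.
Assume L_j = 3^j + (-2)^j for some j ≥ 1.
Then L_{j+1} = 3L_j − 5·(-2)^j = 3·(3^j + (-2)^j) − 5·(-2)^j = 3^{j+1} + 3·(-2)^j − 5·(-2)^j = 3^{j+1} − 2·(-2)^j = 3^{j+1} + (-2)^{j+1}.
So the formula holds for j+1, and by induction L_n = 3^n + (-2)^n for all n ≥ 1.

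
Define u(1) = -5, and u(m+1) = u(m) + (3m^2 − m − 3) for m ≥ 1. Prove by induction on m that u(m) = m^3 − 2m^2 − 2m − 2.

Base case: u(1) = -5, and 1^3 − 2·1^2 − 2·1 − 2 = -5.
Assume u(j) = j^3 − 2j^2 − 2j − 2.
Then u(j+1) = u(j) + (3j^2 − j − 3) = (j^3 − 2j^2 − 2j − 2) + (3j^2 − j − 3) = j^3 + j^2 − 3j − 5,
and (j+1)^3 − 2·(j+1)^2 − 2·(j+1) − 2 = j^3 + j^2 − 3j − 5.
By induction, u(m) = m^3 − 2m^2 − 2m − 2 for all m ≥ 1.

u(m) = m^3 − 2m^2 − 2m − 2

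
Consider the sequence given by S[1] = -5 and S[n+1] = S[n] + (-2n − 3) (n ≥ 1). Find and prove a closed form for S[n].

Claim: S[n] = -n^2 − 2n − 2.

Base case: S[1] = -5, and -1^2 − 2·1 − 2 = -5.
Assume S[r] = -r^2 − 2r − 2.
Then S[r+1] = S[r] + (-2r − 3) = (-r^2 − 2r − 2) + (-2r − 3) = -r^2 − 4r − 5,
and -(r+1)^2 − 2·(r+1) − 2 = -r^2 − 4r − 5.
Hence S[n] = -n^2 − 2n − 2 for every n ≥ 1, by induction.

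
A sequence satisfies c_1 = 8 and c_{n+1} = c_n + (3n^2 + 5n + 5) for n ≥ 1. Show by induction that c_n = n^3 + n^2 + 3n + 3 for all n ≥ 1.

Base case: c_1 = 8, and 1^3 + 1^2 + 3·1 + 3 = 8.
Assume c_j = j^3 + j^2 + 3j + 3.
Then c_{j+1} = c_j + (3j^2 + 5j + 5) = (j^3 + j^2 + 3j + 3) + (3j^2 + 5j + 5) = j^3 + 4j^2 + 8j + 8,
and (j+1)^3 + (j+1)^2 + 3·(j+1) + 3 = j^3 + 4j^2 + 8j + 8.
This completes the inductive step, so c_n = n^3 + n^2 + 3n + 3 for all n ≥ 1.

c_n = n^3 + n^2 + 3n + 3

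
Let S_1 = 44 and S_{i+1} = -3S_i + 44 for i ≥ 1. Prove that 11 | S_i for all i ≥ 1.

Base case: S_1 = 44 = 11·4, so 11 | S_1.
Assume 11 | S_r, so S_r = 11t for some integer t.
Then S_{r+1} = -3S_r + 44 = -3·(11t) + 44 = 11(-3t + 4), so 11 | S_{r+1}.
So the property holds for r+1, and by induction 11 | S_i for all i ≥ 1.

11 | S_i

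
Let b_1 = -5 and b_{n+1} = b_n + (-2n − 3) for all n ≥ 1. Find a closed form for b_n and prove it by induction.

Claim: b_n = -n^2 − 2n − 2.

Base case: b_1 = -5, and -1^2 − 2·1 − 2 = -5.
Assume b_m = -m^2 − 2m − 2.
Then b_{m+1} = b_m + (-2m − 3) = (-m^2 − 2m − 2) + (-2m − 3) = -m^2 − 4m − 5,
and -(m+1)^2 − 2·(m+1) − 2 = -m^2 − 4m − 5.
Hence b_n = -n^2 − 2n − 2 for every n ≥ 1, by induction.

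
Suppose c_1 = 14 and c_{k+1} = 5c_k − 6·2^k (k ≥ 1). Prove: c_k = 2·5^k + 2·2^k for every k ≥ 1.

Base case: c_1 = 14, and 2·5^1 + 2·2^1 = 10 + 4 = 14.
Assume c_r = 2·5^r + 2·2^r for some r ≥ 1.
Then c_{r+1} = 5c_r − 6·2^r = 5·(2·5^r + 2·2^r) − 6·2^r = 2·5^{r+1} + 10·2^r − 6·2^r = 2·5^{r+1} + 4·2^r = 2·5^{r+1} + 2·2^{r+1}.
Hence c_k = 2·5^k + 2·2^k for every k ≥ 1, by induction.

c_k = 2·5^k + 2·2^k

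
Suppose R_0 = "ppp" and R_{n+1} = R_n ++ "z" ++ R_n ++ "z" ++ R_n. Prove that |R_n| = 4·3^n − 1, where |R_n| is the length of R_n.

Base case: |R_0| = 3, and 4·3^0 − 1 = 3.
Assume |R_j| = 4·3^j − 1.
Then |R_{j+1}| = 3|R_j| + 2 = 3(4·3^j − 1) + 2 = 4·3^{j+1} − 3 + 2 = 4·3^{j+1} − 1.
By induction, |R_n| = 4·3^n − 1 for all n ≥ 0.

|R_n| = 4·3^n − 1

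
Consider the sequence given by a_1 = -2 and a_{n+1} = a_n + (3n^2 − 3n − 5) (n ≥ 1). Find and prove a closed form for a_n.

Claim: a_n = n^3 − 3n^2 − 3n + 3.

Base case: a_1 = -2, and 1^3 − 3·1^2 − 3·1 + 3 = -2.
Assume a_j = j^3 − 3j^2 − 3j + 3.
Then a_{j+1} = a_j + (3j^2 − 3j − 5) = (j^3 − 3j^2 − 3j + 3) + (3j^2 − 3j − 5) = j^3 − 6j − 2,
and (j+1)^3 − 3·(j+1)^2 − 3·(j+1) + 3 = j^3 − 6j − 2.
By induction, a_n = n^3 − 3n^2 − 3n + 3 for all n ≥ 1.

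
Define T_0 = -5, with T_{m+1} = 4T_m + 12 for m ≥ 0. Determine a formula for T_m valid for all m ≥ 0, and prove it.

Claim: T_m = -4^m − 4.

Base case: T_0 = -5, and -4^0 − 4 = -1 − 4 = -5.
Assume T_j = -4^j − 4 for some j ≥ 0.
Then T_{j+1} = 4T_j + 12 = 4·(-4^j − 4) + 12 = -4^{j+1} − 16 + 12 = -4^{j+1} − 4.
Hence T_m = -4^m − 4 for every m ≥ 0, by induction.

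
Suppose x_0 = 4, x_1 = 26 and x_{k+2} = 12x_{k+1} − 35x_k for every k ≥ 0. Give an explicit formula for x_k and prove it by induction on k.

Claim: x_k = 3·7^k + 5^k.

Base cases: x_0 = 4 and 3·7^0 + 5^0 = 4; x_1 = 26 and 3·7^1 + 5^1 = 26.
Assume x_j = 3·7^j + 5^j for all 0 ≤ j ≤ m, where m ≥ 1.
Then x_{m+1} = 12x_m − 35x_{m−1} = 12·(3·7^m + 5^m) − 35·(3·7^{m−1} + 5^{m−1}) = 3·(12·7 − 35)7^{m−1} + (12·5 − 35)5^{m−1} = 147·7^{m−1} + 25·5^{m−1} = 3·7^{m+1} + 5^{m+1}.
Hence x_k = 3·7^k + 5^k for every k ≥ 0, by strong induction.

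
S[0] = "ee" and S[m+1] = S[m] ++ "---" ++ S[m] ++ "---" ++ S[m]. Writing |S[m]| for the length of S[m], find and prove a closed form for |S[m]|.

Claim: |S[m]| = 5·3^m − 3.

Base case: |S[0]| = 2, and 5·3^0 − 3 = 2.
Assume |S[r]| = 5·3^r − 3.
Then |S[r+1]| = 3|S[r]| + 6 = 3(5·3^r − 3) + 6 = 5·3^{r+1} − 9 + 6 = 5·3^{r+1} − 3.
So the formula holds for r+1, and by induction |S[m]| = 5·3^m − 3 for all m ≥ 0.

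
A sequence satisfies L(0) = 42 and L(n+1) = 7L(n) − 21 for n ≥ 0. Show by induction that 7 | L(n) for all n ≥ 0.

Base case: L(0) = 42 = 7·6, so 7 | L(0).
Assume 7 | L(j), so L(j) = 7t for some integer t.
Then L(j+1) = 7L(j) − 21 = 7·(7t) − 21 = 7(7t − 3), so 7 | L(j+1).
By induction, 7 | L(n) for all n ≥ 0.

7 | L(n)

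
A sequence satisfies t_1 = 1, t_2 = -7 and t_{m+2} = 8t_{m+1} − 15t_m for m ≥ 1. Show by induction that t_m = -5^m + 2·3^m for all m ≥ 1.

Base cases: t_1 = 1 and -5^1 + 2·3^1 = 1; t_2 = -7 and -5^2 + 2·3^2 = -7.
Assume t_j = -5^j + 2·3^j for all 1 ≤ j ≤ r, where r ≥ 2.
Then t_{r+1} = 8t_r − 15t_{r−1} = 8·(-5^r + 2·3^r) − 15·(-5^{r−1} + 2·3^{r−1}) = -(8·5 − 15)5^{r−1} + 2·(8·3 − 15)3^{r−1} = -25·5^{r−1} + 18·3^{r−1} = -5^{r+1} + 2·3^{r+1}.
This completes the inductive step, so t_m = -5^m + 2·3^m for all m ≥ 1.

t_m = -5^m + 2·3^m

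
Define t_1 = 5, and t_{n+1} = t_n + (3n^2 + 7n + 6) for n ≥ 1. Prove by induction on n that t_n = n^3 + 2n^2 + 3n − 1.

Base case: t_1 = 5, and 1^3 + 2·1^2 + 3·1 − 1 = 5.
Assume t_j = j^3 + 2j^2 + 3j − 1.
Then t_{j+1} = t_j + (3j^2 + 7j + 6) = (j^3 + 2j^2 + 3j − 1) + (3j^2 + 7j + 6) = j^3 + 5j^2 + 10j + 5,
and (j+1)^3 + 2·(j+1)^2 + 3·(j+1) − 1 = j^3 + 5j^2 + 10j + 5.
Hence t_n = n^3 + 2n^2 + 3n − 1 for every n ≥ 1, by induction.

t_n = n^3 + 2n^2 + 3n − 1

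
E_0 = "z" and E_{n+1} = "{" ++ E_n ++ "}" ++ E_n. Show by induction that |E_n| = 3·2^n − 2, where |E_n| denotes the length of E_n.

Base case: |E_0| = 1, and 3·2^0 − 2 = 1.
Assume |E_m| = 3·2^m − 2.
Then |E_{m+1}| = 1 + |E_m| + 1 + |E_m| = 2|E_m| + 2 = 2(3·2^m − 2) + 2 = 3·2^{m+1} − 4 + 2 = 3·2^{m+1} − 2.
This completes the inductive step, so |E_n| = 3·2^n − 2 for all n ≥ 0.

|E_n| = 3·2^n − 2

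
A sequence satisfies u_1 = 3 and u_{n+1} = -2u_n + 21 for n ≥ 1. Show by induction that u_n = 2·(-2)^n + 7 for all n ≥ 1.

Base case: u_1 = 3, and 2·(-2)^1 + 7 = -4 + 7 = 3.
Assume u_m = 2·(-2)^m + 7 for some m ≥ 1.
Then u_{m+1} = -2u_m + 21 = -2·(2·(-2)^m + 7) + 21 = -4·(-2)^m − 14 + 21 = 2·(-2)^{m+1} + 7.
Hence u_n = 2·(-2)^n + 7 for every n ≥ 1, by induction.

u_n = 2·(-2)^n + 7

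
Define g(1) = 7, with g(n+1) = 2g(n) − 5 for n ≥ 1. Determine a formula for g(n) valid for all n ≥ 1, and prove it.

Claim: g(n) = 2^n + 5.

Base case: g(1) = 7, and 2^1 + 5 = 2 + 5 = 7.
Assume g(j) = 2^j + 5 for some j ≥ 1.
Then g(j+1) = 2g(j) − 5 = 2·(2^j + 5) − 5 = 2^{j+1} + 10 − 5 = 2^{j+1} + 5.
This completes the inductive step, so g(n) = 2^n + 5 for all n ≥ 1.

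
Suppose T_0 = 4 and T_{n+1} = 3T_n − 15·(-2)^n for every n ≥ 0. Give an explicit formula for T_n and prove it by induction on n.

Claim: T_n = 3^n + 3·(-2)^n.

Base case: T_0 = 4, and 3^0 + 3·(-2)^0 = 1 + 3 = 4.
Assume T_m = 3^m + 3·(-2)^m for some m ≥ 0.
Then T_{m+1} = 3T_m − 15·(-2)^m = 3·(3^m + 3·(-2)^m) − 15·(-2)^m = 3^{m+1} + 9·(-2)^m − 15·(-2)^m = 3^{m+1} − 6·(-2)^m = 3^{m+1} + 3·(-2)^{m+1}.
Hence T_n = 3^n + 3·(-2)^n for every n ≥ 0, by induction.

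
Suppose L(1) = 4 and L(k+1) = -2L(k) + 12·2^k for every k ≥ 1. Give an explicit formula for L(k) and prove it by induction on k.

Claim: L(k) = (-2)^k + 3·2^k.

Base case: L(1) = 4, and (-2)^1 + 3·2^1 = -2 + 6 = 4.
Assume L(j) = (-2)^j + 3·2^j for some j ≥ 1.
Then L(j+1) = -2L(j) + 12·2^j = -2·((-2)^j + 3·2^j) + 12·2^j = (-2)^{j+1} − 6·2^j + 12·2^j = (-2)^{j+1} + 6·2^j = (-2)^{j+1} + 3·2^{j+1}.
This completes the inductive step, so L(k) = (-2)^k + 3·2^k for all k ≥ 1.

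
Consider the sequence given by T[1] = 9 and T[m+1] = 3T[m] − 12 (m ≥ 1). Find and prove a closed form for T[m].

Claim: T[m] = 3^m + 6.

Base case: T[1] = 9, and 3^1 + 6 = 3 + 6 = 9.
Assume T[k] = 3^k + 6 for some k ≥ 1.
Then T[k+1] = 3T[k] − 12 = 3·(3^k + 6) − 12 = 3^{k+1} + 18 − 12 = 3^{k+1} + 6.
Hence T[m] = 3^m + 6 for every m ≥ 1, by induction.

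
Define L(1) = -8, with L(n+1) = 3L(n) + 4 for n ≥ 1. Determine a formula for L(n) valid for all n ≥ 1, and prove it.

Claim: L(n) = -2·3^n − 2.

Base case: L(1) = -8, and -2·3^1 − 2 = -6 − 2 = -8.
Assume L(k) = -2·3^k − 2 for some k ≥ 1.
Then L(k+1) = 3L(k) + 4 = 3·(-2·3^k − 2) + 4 = -6·3^k − 6 + 4 = -2·3^{k+1} − 2.
By induction, L(n) = -2·3^n − 2 for all n ≥ 1.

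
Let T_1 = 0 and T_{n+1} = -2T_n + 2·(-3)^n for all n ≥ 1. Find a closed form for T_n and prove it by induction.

Claim: T_n = 3·(-2)^n − 2·(-3)^n.

Base case: T_1 = 0, and 3·(-2)^1 − 2·(-3)^1 = -6 + 6 = 0.
Assume T_m = 3·(-2)^m − 2·(-3)^m for some m ≥ 1.
Then T_{m+1} = -2T_m + 2·(-3)^m = -2·(3·(-2)^m − 2·(-3)^m) + 2·(-3)^m = 3·(-2)^{m+1} + 4·(-3)^m + 2·(-3)^m = 3·(-2)^{m+1} + 6·(-3)^m = 3·(-2)^{m+1} − 2·(-3)^{m+1}.
This completes the inductive step, so T_n = 3·(-2)^n − 2·(-3)^n for all n ≥ 1.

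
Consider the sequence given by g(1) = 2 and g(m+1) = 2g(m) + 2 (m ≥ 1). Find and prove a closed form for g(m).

Claim: g(m) = 2^{m+1} − 2.

Base case: g(1) = 2, and 2^{1+1} − 2 = 4 − 2 = 2.
Assume g(k) = 2^{k+1} − 2 for some k ≥ 1.
Then g(k+1) = 2g(k) + 2 = 2·(2^{k+1} − 2) + 2 = 2^{k+2} − 4 + 2 = 2^{k+2} − 2.
By induction, g(m) = 2^{m+1} − 2 for all m ≥ 1.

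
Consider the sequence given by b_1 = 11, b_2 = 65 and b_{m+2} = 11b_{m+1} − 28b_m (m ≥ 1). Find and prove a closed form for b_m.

Claim: b_m = 4^m + 7^m.

Base cases: b_1 = 11 and 4^1 + 7^1 = 11; b_2 = 65 and 4^2 + 7^2 = 65.
Assume b_j = 4^j + 7^j for all 1 ≤ j ≤ r, where r ≥ 2.
Then b_{r+1} = 11b_r − 28b_{r−1} = 11·(4^r + 7^r) − 28·(4^{r−1} + 7^{r−1}) = (11·4 − 28)4^{r−1} + (11·7 − 28)7^{r−1} = 16·4^{r−1} + 49·7^{r−1} = 4^{r+1} + 7^{r+1}.
Hence b_m = 4^m + 7^m for every m ≥ 1, by strong induction.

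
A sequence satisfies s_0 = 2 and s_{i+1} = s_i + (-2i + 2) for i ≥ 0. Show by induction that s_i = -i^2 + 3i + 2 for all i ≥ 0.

Base case: s_0 = 2, and -0^2 + 3·0 + 2 = 2.
Assume s_r = -r^2 + 3r + 2.
Then s_{r+1} = s_r + (-2r + 2) = (-r^2 + 3r + 2) + (-2r + 2) = -r^2 + r + 4,
and -(r+1)^2 + 3·(r+1) + 2 = -r^2 + r + 4.
This completes the inductive step, so s_i = -i^2 + 3i + 2 for all i ≥ 0.

s_i = -i^2 + 3i + 2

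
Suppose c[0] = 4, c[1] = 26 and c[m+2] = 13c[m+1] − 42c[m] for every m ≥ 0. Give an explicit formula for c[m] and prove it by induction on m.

Claim: c[m] = 2·6^m + 2·7^m.

Base cases: c[0] = 4 and 2·6^0 + 2·7^0 = 4; c[1] = 26 and 2·6^1 + 2·7^1 = 26.
Assume c[i] = 2·6^i + 2·7^i for all 0 ≤ i ≤ j, where j ≥ 1.
Then c[j+1] = 13c[j] − 42c[j−1] = 13·(2·6^j + 2·7^j) − 42·(2·6^{j−1} + 2·7^{j−1}) = 2·(13·6 − 42)6^{j−1} + 2·(13·7 − 42)7^{j−1} = 72·6^{j−1} + 98·7^{j−1} = 2·6^{j+1} + 2·7^{j+1}.
So the formula holds for j+1, and by strong induction c[m] = 2·6^m + 2·7^m for all m ≥ 0.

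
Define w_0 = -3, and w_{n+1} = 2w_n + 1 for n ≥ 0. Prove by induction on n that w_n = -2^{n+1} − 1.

Base case: w_0 = -3, and -2^{0+1} − 1 = -2 − 1 = -3.
Assume w_j = -2^{j+1} − 1 for some j ≥ 0.
Then w_{j+1} = 2w_j + 1 = 2·(-2^{j+1} − 1) + 1 = -2^{j+2} − 2 + 1 = -2^{j+2} − 1.
This completes the inductive step, so w_n = -2^{n+1} − 1 for all n ≥ 0.

w_n = -2^{n+1} − 1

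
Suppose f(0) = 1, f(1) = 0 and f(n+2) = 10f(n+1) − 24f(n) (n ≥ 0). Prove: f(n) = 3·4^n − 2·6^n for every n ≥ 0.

Base cases: f(0) = 1 and 3·4^0 − 2·6^0 = 1; f(1) = 0 and 3·4^1 − 2·6^1 = 0.
Assume f(j) = 3·4^j − 2·6^j for all 0 ≤ j ≤ k, where k ≥ 1.
Then f(k+1) = 10f(k) − 24f(k−1) = 10·(3·4^k − 2·6^k) − 24·(3·4^{k−1} − 2·6^{k−1}) = 3·(10·4 − 24)4^{k−1} − 2·(10·6 − 24)6^{k−1} = 48·4^{k−1} − 72·6^{k−1} = 3·4^{k+1} − 2·6^{k+1}.
So the formula holds for k+1, and by strong induction f(n) = 3·4^n − 2·6^n for all n ≥ 0.

f(n) = 3·4^n − 2·6^n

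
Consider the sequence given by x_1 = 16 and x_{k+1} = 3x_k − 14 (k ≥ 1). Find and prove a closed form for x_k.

Claim: x_k = 3^{k+1} + 7.

Base case: x_1 = 16, and 3^{1+1} + 7 = 9 + 7 = 16.
Assume x_r = 3^{r+1} + 7 for some r ≥ 1.
Then x_{r+1} = 3x_r − 14 = 3·(3^{r+1} + 7) − 14 = 3^{r+2} + 21 − 14 = 3^{r+2} + 7.
This completes the inductive step, so x_k = 3^{k+1} + 7 for all k ≥ 1.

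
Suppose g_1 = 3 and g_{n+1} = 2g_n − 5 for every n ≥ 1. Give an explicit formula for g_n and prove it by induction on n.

Claim: g_n = -2^n + 5.

Base case: g_1 = 3, and -2^1 + 5 = -2 + 5 = 3.
Assume g_k = -2^k + 5 for some k ≥ 1.
Then g_{k+1} = 2g_k − 5 = 2·(-2^k + 5) − 5 = -2^{k+1} + 10 − 5 = -2^{k+1} + 5.
By induction, g_n = -2^n + 5 for all n ≥ 1.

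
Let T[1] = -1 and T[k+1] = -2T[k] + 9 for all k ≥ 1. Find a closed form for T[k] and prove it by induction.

Claim: T[k] = 2·(-2)^k + 3.

Base case: T[1] = -1, and 2·(-2)^1 + 3 = -4 + 3 = -1.
Assume T[j] = 2·(-2)^j + 3 for some j ≥ 1.
Then T[j+1] = -2T[j] + 9 = -2·(2·(-2)^j + 3) + 9 = -4·(-2)^j − 6 + 9 = 2·(-2)^{j+1} + 3.
By induction, T[k] = 2·(-2)^k + 3 for all k ≥ 1.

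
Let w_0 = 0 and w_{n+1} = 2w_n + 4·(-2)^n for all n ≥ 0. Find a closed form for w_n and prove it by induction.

Claim: w_n = 2^n − (-2)^n.

Base case: w_0 = 0, and 2^0 − (-2)^0 = 1 − 1 = 0.
Assume w_r = 2^r − (-2)^r for some r ≥ 0.
Then w_{r+1} = 2w_r + 4·(-2)^r = 2·(2^r − (-2)^r) + 4·(-2)^r = 2^{r+1} − 2·(-2)^r + 4·(-2)^r = 2^{r+1} + 2·(-2)^r = 2^{r+1} − (-2)^{r+1}.
This completes the inductive step, so w_n = 2^n − (-2)^n for all n ≥ 0.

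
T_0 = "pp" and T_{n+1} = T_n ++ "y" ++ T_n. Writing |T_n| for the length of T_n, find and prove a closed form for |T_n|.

Claim: |T_n| = 3·2^n − 1.

Base case: |T_0| = 2, and 3·2^0 − 1 = 2.
Assume |T_r| = 3·2^r − 1.
Then |T_{r+1}| = |T_r| + 1 + |T_r| = 2|T_r| + 1 = 2(3·2^r − 1) + 1 = 3·2^{r+1} − 2 + 1 = 3·2^{r+1} − 1.
Hence |T_n| = 3·2^n − 1 for every n ≥ 0, by induction.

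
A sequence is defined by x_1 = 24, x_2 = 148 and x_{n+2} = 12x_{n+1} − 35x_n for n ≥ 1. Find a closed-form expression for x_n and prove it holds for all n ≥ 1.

Claim: x_n = 2·5^n + 2·7^n.

Base cases: x_1 = 24 and 2·5^1 + 2·7^1 = 24; x_2 = 148 and 2·5^2 + 2·7^2 = 148.
Assume x_j = 2·5^j + 2·7^j for all 1 ≤ j ≤ k, where k ≥ 2.
Then x_{k+1} = 12x_k − 35x_{k−1} = 12·(2·5^k + 2·7^k) − 35·(2·5^{k−1} + 2·7^{k−1}) = 2·(12·5 − 35)5^{k−1} + 2·(12·7 − 35)7^{k−1} = 50·5^{k−1} + 98·7^{k−1} = 2·5^{k+1} + 2·7^{k+1}.
So the formula holds for k+1, and by strong induction x_n = 2·5^n + 2·7^n for all n ≥ 1.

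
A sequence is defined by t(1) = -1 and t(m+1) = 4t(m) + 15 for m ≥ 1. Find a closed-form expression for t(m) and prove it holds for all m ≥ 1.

Claim: t(m) = 4^m − 5.

Base case: t(1) = -1, and 4^1 − 5 = 4 − 5 = -1.
Assume t(r) = 4^r − 5 for some r ≥ 1.
Then t(r+1) = 4t(r) + 15 = 4·(4^r − 5) + 15 = 4^{r+1} − 20 + 15 = 4^{r+1} − 5.
By induction, t(m) = 4^m − 5 for all m ≥ 1.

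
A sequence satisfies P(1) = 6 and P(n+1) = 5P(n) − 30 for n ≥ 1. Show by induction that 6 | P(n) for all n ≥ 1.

Base case: P(1) = 6 = 6·1, so 6 | P(1).
Assume 6 | P(j), so P(j) = 6t for some integer t.
Then P(j+1) = 5P(j) − 30 = 5·(6t) − 30 = 6(5t − 5), so 6 | P(j+1).
This completes the inductive step, so 6 | P(n) for all n ≥ 1.

6 | P(n)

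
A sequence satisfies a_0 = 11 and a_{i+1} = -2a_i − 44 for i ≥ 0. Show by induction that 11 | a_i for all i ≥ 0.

Base case: a_0 = 11 = 11·1, so 11 | a_0.
Assume 11 | a_m, so a_m = 11t for some integer t.
Then a_{m+1} = -2a_m − 44 = -2·(11t) − 44 = 11(-2t − 4), so 11 | a_{m+1}.
Hence 11 | a_i for every i ≥ 0, by induction.

11 | a_i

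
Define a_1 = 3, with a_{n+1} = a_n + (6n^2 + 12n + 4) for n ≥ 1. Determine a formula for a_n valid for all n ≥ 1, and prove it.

Claim: a_n = 2n^3 + 3n^2 − n − 1.

Base case: a_1 = 3, and 2·1^3 + 3·1^2 − 1 − 1 = 3.
Assume a_j = 2j^3 + 3j^2 − j − 1.
Then a_{j+1} = a_j + (6j^2 + 12j + 4) = (2j^3 + 3j^2 − j − 1) + (6j^2 + 12j + 4) = 2j^3 + 9j^2 + 11j + 3,
and 2·(j+1)^3 + 3·(j+1)^2 − (j+1) − 1 = 2j^3 + 9j^2 + 11j + 3.
By induction, a_n = 2n^3 + 3n^2 − n − 1 for all n ≥ 1.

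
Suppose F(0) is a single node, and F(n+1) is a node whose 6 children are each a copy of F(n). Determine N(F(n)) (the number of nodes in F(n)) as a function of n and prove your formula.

Claim: N(F(n)) = (6^{n+1} − 1)/5.

Base case: N(F(0)) = 1, and (6^{0+1} − 1)/5 = 1.
Assume N(F(m)) = (6^{m+1} − 1)/5.
Then N(F(m+1)) = 1 + 6N(F(m)) = 1 + 6·(6^{m+1} − 1)/5 = 1 + (6^{m+2} − 6)/5 = (5 + 6^{m+2} − 6)/5 = (6^{m+2} − 1)/5.
So the formula holds for m+1, and by induction N(F(n)) = (6^{n+1} − 1)/5 for all n ≥ 0.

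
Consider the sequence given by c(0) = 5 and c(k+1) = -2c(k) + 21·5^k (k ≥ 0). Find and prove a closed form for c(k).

Claim: c(k) = 2·(-2)^k + 3·5^k.

Base case: c(0) = 5, and 2·(-2)^0 + 3·5^0 = 2 + 3 = 5.
Assume c(j) = 2·(-2)^j + 3·5^j for some j ≥ 0.
Then c(j+1) = -2c(j) + 21·5^j = -2·(2·(-2)^j + 3·5^j) + 21·5^j = 2·(-2)^{j+1} − 6·5^j + 21·5^j = 2·(-2)^{j+1} + 15·5^j = 2·(-2)^{j+1} + 3·5^{j+1}.
By induction, c(k) = 2·(-2)^k + 3·5^k for all k ≥ 0.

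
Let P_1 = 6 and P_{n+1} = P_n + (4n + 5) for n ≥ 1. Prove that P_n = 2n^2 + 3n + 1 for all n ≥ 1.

Base case: P_1 = 6, and 2·1^2 + 3·1 + 1 = 6.
Assume P_j = 2j^2 + 3j + 1.
Then P_{j+1} = P_j + (4j + 5) = (2j^2 + 3j + 1) + (4j + 5) = 2j^2 + 7j + 6,
and 2·(j+1)^2 + 3·(j+1) + 1 = 2j^2 + 7j + 6.
Hence P_n = 2n^2 + 3n + 1 for every n ≥ 1, by induction.

P_n = 2n^2 + 3n + 1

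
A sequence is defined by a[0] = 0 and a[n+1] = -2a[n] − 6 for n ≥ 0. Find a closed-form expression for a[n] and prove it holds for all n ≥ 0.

Claim: a[n] = 2·(-2)^n − 2.

Base case: a[0] = 0, and 2·(-2)^0 − 2 = 2 − 2 = 0.
Assume a[r] = 2·(-2)^r − 2 for some r ≥ 0.
Then a[r+1] = -2a[r] − 6 = -2·(2·(-2)^r − 2) − 6 = -4·(-2)^r + 4 − 6 = 2·(-2)^{r+1} − 2.
By induction, a[n] = 2·(-2)^n − 2 for all n ≥ 0.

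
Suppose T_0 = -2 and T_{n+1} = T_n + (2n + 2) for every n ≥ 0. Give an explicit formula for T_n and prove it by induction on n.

Claim: T_n = n^2 + n − 2.

Base case: T_0 = -2, and 0^2 + 0 − 2 = -2.
Assume T_j = j^2 + j − 2.
Then T_{j+1} = T_j + (2j + 2) = (j^2 + j − 2) + (2j + 2) = j^2 + 3j,
and (j+1)^2 + (j+1) − 2 = j^2 + 3j.
This completes the inductive step, so T_n = n^2 + n − 2 for all n ≥ 0.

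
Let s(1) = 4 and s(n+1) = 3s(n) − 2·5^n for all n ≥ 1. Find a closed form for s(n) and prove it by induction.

Claim: s(n) = 3·3^n − 5^n.

Base case: s(1) = 4, and 3·3^1 − 5^1 = 9 − 5 = 4.
Assume s(m) = 3·3^m − 5^m for some m ≥ 1.
Then s(m+1) = 3s(m) − 2·5^m = 3·(3·3^m − 5^m) − 2·5^m = 3·3^{m+1} − 3·5^m − 2·5^m = 3·3^{m+1} − 5·5^m = 3·3^{m+1} − 5^{m+1}.
So the formula holds for m+1, and by induction s(n) = 3·3^n − 5^n for all n ≥ 1.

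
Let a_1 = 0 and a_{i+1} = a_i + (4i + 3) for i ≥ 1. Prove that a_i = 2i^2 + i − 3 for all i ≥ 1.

Base case: a_1 = 0, and 2·1^2 + 1 − 3 = 0.
Assume a_r = 2r^2 + r − 3.
Then a_{r+1} = a_r + (4r + 3) = (2r^2 + r − 3) + (4r + 3) = 2r^2 + 5r,
and 2·(r+1)^2 + (r+1) − 3 = 2r^2 + 5r.
Hence a_i = 2i^2 + i − 3 for every i ≥ 1, by induction.

a_i = 2i^2 + i − 3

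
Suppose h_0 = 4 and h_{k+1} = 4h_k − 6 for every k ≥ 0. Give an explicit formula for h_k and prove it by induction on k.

Claim: h_k = 2·4^k + 2.

Base case: h_0 = 4, and 2·4^0 + 2 = 2 + 2 = 4.
Assume h_j = 2·4^j + 2 for some j ≥ 0.
Then h_{j+1} = 4h_j − 6 = 4·(2·4^j + 2) − 6 = 8·4^j + 8 − 6 = 2·4^{j+1} + 2.
By induction, h_k = 2·4^k + 2 for all k ≥ 0.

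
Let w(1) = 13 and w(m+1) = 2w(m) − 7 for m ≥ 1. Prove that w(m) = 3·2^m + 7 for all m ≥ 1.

Base case: w(1) = 13, and 3·2^1 + 7 = 6 + 7 = 13.
Assume w(r) = 3·2^r + 7 for some r ≥ 1.
Then w(r+1) = 2w(r) − 7 = 2·(3·2^r + 7) − 7 = 6·2^r + 14 − 7 = 3·2^{r+1} + 7.
This completes the inductive step, so w(m) = 3·2^m + 7 for all m ≥ 1.

w(m) = 3·2^m + 7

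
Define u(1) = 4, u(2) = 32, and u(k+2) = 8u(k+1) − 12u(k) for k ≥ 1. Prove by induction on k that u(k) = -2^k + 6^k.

Base cases: u(1) = 4 and -2^1 + 6^1 = 4; u(2) = 32 and -2^2 + 6^2 = 32.
Assume u(j) = -2^j + 6^j for all 1 ≤ j ≤ m, where m ≥ 2.
Then u(m+1) = 8u(m) − 12u(m−1) = 8·(-2^m + 6^m) − 12·(-2^{m−1} + 6^{m−1}) = -(8·2 − 12)2^{m−1} + (8·6 − 12)6^{m−1} = -4·2^{m−1} + 36·6^{m−1} = -2^{m+1} + 6^{m+1}.
Hence u(k) = -2^k + 6^k for every k ≥ 1, by strong induction.

u(k) = -2^k + 6^k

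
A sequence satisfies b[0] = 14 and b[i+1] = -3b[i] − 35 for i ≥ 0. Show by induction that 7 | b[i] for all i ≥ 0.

Base case: b[0] = 14 = 7·2, so 7 | b[0].
Assume 7 | b[m], so b[m] = 7t for some integer t.
Then b[m+1] = -3b[m] − 35 = -3·(7t) − 35 = 7(-3t − 5), so 7 | b[m+1].
Hence 7 | b[i] for every i ≥ 0, by induction.

7 | b[i]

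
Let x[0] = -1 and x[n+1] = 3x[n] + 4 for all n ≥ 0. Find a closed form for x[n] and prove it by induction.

Claim: x[n] = 3^n − 2.

Base case: x[0] = -1, and 3^0 − 2 = 1 − 2 = -1.
Assume x[j] = 3^j − 2 for some j ≥ 0.
Then x[j+1] = 3x[j] + 4 = 3·(3^j − 2) + 4 = 3^{j+1} − 6 + 4 = 3^{j+1} − 2.
So the formula holds for j+1, and by induction x[n] = 3^n − 2 for all n ≥ 0.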